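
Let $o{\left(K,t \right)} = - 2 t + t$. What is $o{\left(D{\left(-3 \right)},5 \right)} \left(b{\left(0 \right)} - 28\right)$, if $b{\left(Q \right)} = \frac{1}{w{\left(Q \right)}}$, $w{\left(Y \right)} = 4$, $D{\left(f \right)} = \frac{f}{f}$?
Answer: $\frac{555}{4} \approx 138.75$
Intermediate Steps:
$D{\left(f \right)} = 1$
$o{\left(K,t \right)} = - t$
$b{\left(Q \right)} = \frac{1}{4}$
$o{\left(D{\left(-3 \right)},5 \right)} \left(b{\left(0 \right)} - 28\right) = \left(-1\right) 5 \left(\frac{1}{4} - 28\right) = \left(-5\right) \left(- \frac{111}{4}\right) = \frac{555}{4}$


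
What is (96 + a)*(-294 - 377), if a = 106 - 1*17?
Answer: -124135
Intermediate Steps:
a = 89 (a = 106 - 17 = 89)
(96 + a)*(-294 - 377) = (96 + 89)*(-294 - 377) = 185*(-671) = -124135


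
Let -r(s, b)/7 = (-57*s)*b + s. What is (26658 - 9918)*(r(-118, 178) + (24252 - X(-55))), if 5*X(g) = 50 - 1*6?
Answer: -139871518632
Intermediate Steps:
X(g) = 44/5 (X(g) = (50 - 1*6)/5 = (50 - 6)/5 = (1/5)*44 = 44/5)
r(s, b) = -7*s + 399*b*s (r(s, b) = -7*((-57*s)*b + s) = -7*(-57*b*s + s) = -7*(s - 57*b*s) = -7*s + 399*b*s)
(26658 - 9918)*(r(-118, 178) + (24252 - X(-55))) = (26658 - 9918)*(7*(-118)*(-1 + 57*178) + (24252 - 1*44/5)) = 16740*(7*(-118)*(-1 + 10146) + (24252 - 44/5)) = 16740*(7*(-118)*10145 + 121216/5) = 16740*(-8379770 + 121216/5) = 16740*(-41777634/5) = -139871518632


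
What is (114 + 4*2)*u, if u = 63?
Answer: 7686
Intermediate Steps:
(114 + 4*2)*u = (114 + 4*2)*63 = (114 + 8)*63 = 122*63 = 7686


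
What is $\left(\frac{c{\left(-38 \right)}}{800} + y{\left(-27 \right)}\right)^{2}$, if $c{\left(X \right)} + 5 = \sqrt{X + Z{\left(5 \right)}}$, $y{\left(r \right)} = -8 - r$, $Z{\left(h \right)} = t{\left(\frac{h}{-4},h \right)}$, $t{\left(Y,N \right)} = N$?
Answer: $\frac{\left(15195 + i \sqrt{33}\right)^{2}}{640000} \approx 360.76 + 0.27278 i$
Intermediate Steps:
$Z{\left(h \right)} = h$
$c{\left(X \right)} = -5 + \sqrt{5 + X}$ ($c{\left(X \right)} = -5 + \sqrt{X + 5} = -5 + \sqrt{5 + X}$)
$\left(\frac{c{\left(-38 \right)}}{800} + y{\left(-27 \right)}\right)^{2} = \left(\frac{-5 + \sqrt{5 - 38}}{800} - -19\right)^{2} = \left(\left(-5 + \sqrt{-33}\right) \frac{1}{800} + \left(-8 + 27\right)\right)^{2} = \left(\left(-5 + i \sqrt{33}\right) \frac{1}{800} + 19\right)^{2} = \left(\left(- \frac{1}{160} + \frac{i \sqrt{33}}{800}\right) + 19\right)^{2} = \left(\frac{3039}{160} + \frac{i \sqrt{33}}{800}\right)^{2}$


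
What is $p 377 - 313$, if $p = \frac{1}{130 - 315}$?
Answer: $- \frac{58282}{185} \approx -315.04$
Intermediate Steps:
$p = - \frac{1}{185}$ ($p = \frac{1}{-185} = - \frac{1}{185} \approx -0.0054054$)
$p 377 - 313 = \left(- \frac{1}{185}\right) 377 - 313 = - \frac{377}{185} - 313 = - \frac{58282}{185}$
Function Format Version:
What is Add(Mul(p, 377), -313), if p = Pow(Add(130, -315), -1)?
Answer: Rational(-58282, 185) ≈ -315.04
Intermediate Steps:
p = Rational(-1, 185) (p = Pow(-185, -1) = Rational(-1, 185) ≈ -0.0054054)
Add(Mul(p, 377), -313) = Add(Mul(Rational(-1, 185), 377), -313) = Add(Rational(-377, 185), -313) = Rational(-58282, 185)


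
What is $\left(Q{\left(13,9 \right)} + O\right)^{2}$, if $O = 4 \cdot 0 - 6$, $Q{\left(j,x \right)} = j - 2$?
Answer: $25$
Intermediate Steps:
$Q{\left(j,x \right)} = -2 + j$
$O = -6$ ($O = 0 - 6 = -6$)
$\left(Q{\left(13,9 \right)} + O\right)^{2} = \left(\left(-2 + 13\right) - 6\right)^{2} = \left(11 - 6\right)^{2} = 5^{2} = 25$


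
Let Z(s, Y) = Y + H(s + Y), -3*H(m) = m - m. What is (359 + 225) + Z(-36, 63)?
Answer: 647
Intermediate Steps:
H(m) = 0 (H(m) = -(m - m)/3 = -⅓*0 = 0)
Z(s, Y) = Y (Z(s, Y) = Y + 0 = Y)
(359 + 225) + Z(-36, 63) = (359 + 225) + 63 = 584 + 63 = 647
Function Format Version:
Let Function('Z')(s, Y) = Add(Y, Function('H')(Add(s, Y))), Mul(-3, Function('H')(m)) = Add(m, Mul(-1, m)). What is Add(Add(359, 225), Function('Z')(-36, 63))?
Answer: 647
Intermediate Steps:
Function('H')(m) = 0 (Function('H')(m) = Mul(Rational(-1, 3), Add(m, Mul(-1, m))) = Mul(Rational(-1, 3), 0) = 0)
Function('Z')(s, Y) = Y (Function('Z')(s, Y) = Add(Y, 0) = Y)
Add(Add(359, 225), Function('Z')(-36, 63)) = Add(Add(359, 225), 63) = Add(584, 63) = 647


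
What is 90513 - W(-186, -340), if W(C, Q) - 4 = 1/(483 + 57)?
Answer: 48874859/540 ≈ 90509.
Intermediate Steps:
W(C, Q) = 2161/540 (W(C, Q) = 4 + 1/(483 + 57) = 4 + 1/540 = 2161/540)
90513 - W(-186, -340) = 90513 - 1*2161/540 = 90513 - 2161/540 = 48874859/540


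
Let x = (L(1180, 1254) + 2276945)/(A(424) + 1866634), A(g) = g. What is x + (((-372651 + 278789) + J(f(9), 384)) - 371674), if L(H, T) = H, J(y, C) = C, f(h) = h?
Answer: -868463484691/1867058 ≈ -4.6515e+5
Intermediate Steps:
x = 2278125/1867058 (x = (1180 + 2276945)/(424 + 1866634) = 2278125/1867058 ≈ 1.2202)
x + (((-372651 + 278789) + J(f(9), 384)) - 371674) = 2278125/1867058 + (((-372651 + 278789) + 384) - 371674) = 2278125/1867058 + ((-93862 + 384) - 371674) = 2278125/1867058 + (-93478 - 371674) = 2278125/1867058 - 465152 = -868463484691/1867058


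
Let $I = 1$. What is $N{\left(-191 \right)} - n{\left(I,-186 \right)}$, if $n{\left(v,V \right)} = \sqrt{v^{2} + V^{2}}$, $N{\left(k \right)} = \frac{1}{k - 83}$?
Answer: $- \frac{1}{274} - \sqrt{34597} \approx -186.01$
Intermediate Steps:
$N{\left(k \right)} = \frac{1}{-83 + k}$
$n{\left(v,V \right)} = \sqrt{V^{2} + v^{2}}$
$N{\left(-191 \right)} - n{\left(I,-186 \right)} = \frac{1}{-83 - 191} - \sqrt{\left(-186\right)^{2} + 1^{2}} = \frac{1}{-274} - \sqrt{34596 + 1} = - \frac{1}{274} - \sqrt{34597}$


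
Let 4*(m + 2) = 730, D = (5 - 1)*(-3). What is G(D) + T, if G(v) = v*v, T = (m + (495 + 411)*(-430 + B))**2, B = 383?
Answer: 7191549385/4 ≈ 1.7979e+9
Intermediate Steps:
D = -12 (D = 4*(-3) = -12)
m = 361/2 (m = -2 + (1/4)*730 = -2 + 365/2 = 361/2 ≈ 180.50)
T = 7191548809/4 (T = (361/2 + (495 + 411)*(-430 + 383))**2 = (361/2 + 906*(-47))**2 = (361/2 - 42582)**2 = (-84803/2)**2 = 7191548809/4 ≈ 1.7979e+9)
G(v) = v**2
G(D) + T = (-12)**2 + 7191548809/4 = 144 + 7191548809/4 = 7191549385/4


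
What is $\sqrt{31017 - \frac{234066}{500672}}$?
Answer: $\frac{\sqrt{121484222507634}}{62584} \approx 176.12$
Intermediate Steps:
$\sqrt{31017 - \frac{234066}{500672}} = \sqrt{31017 - \frac{117033}{250336}} = \sqrt{\frac{7764554679}{250336}} = \frac{\sqrt{121484222507634}}{62584}$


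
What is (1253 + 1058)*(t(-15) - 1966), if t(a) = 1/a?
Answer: -68153701/15 ≈ -4.5436e+6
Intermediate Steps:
(1253 + 1058)*(t(-15) - 1966) = (1253 + 1058)*(1/(-15) - 1966) = 2311*(-1/15 - 1966) = 2311*(-29491/15) = -68153701/15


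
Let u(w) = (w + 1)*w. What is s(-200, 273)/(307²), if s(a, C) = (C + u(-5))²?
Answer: 85849/94249 ≈ 0.91087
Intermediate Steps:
u(w) = w*(1 + w) (u(w) = (1 + w)*w = w*(1 + w))
s(a, C) = (20 + C)² (s(a, C) = (C - 5*(1 - 5))² = (C - 5*(-4))² = (C + 20)² = (20 + C)²)
s(-200, 273)/(307²) = (20 + 273)²/(307²) = 293²/94249 = 85849*(1/94249) = 85849/94249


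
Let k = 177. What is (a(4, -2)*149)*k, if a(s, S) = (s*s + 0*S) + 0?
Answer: 421968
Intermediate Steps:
a(s, S) = s**2 (a(s, S) = (s**2 + 0) + 0 = s**2 + 0 = s**2)
(a(4, -2)*149)*k = (4**2*149)*177 = (16*149)*177 = 2384*177 = 421968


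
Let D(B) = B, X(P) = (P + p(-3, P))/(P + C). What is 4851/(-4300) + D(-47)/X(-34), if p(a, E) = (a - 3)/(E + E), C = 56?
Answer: 145577597/4957900 ≈ 29.363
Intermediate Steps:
p(a, E) = (-3 + a)/(2*E) (p(a, E) = (-3 + a)/((2*E)) = (-3 + a)*(1/(2*E)) = (-3 + a)/(2*E))
X(P) = (P - 3/P)/(56 + P) (X(P) = (P + (-3 - 3)/(2*P))/(P + 56) = (P + (1/2)*(-6)/P)/(56 + P) = (P - 3/P)/(56 + P))
4851/(-4300) + D(-47)/X(-34) = 4851/(-4300) - 47*(-34*(56 - 34)/(-3 + (-34)**2)) = 4851*(-1/4300) - 47*(-748/(-3 + 1156)) = -4851/4300 - 47/((-1/34*1/22*1153)) = -4851/4300 - 47/(-1153/748) = -4851/4300 - 47*(-748/1153) = -4851/4300 + 35156/1153 = 145577597/4957900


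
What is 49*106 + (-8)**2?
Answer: 5258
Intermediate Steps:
49*106 + (-8)**2 = 5194 + 64 = 5258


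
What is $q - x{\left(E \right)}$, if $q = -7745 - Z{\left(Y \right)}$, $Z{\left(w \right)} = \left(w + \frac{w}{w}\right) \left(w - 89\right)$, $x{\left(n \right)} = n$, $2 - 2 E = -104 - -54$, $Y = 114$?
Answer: $-10646$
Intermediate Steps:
$E = 26$ ($E = 1 - \frac{-104 - -54}{2} = 1 - \frac{-104 + 54}{2} = 1 - -25 = 1 + 25 = 26$)
$Z{\left(w \right)} = \left(1 + w\right) \left(-89 + w\right)$ ($Z{\left(w \right)} = \left(w + 1\right) \left(-89 + w\right) = \left(1 + w\right) \left(-89 + w\right)$)
$q = -10620$ ($q = -7745 - \left(-89 + 114^{2} - 10032\right) = -7745 - \left(-89 + 12996 - 10032\right) = -7745 - 2875 = -10620$)
$q - x{\left(E \right)} = -10620 - 26 = -10646$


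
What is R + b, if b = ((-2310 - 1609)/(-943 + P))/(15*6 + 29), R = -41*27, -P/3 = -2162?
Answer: -730199938/659617 ≈ -1107.0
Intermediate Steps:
P = 6486 (P = -3*(-2162) = 6486)
R = -1107
b = -3919/659617 (b = ((-2310 - 1609)/(-943 + 6486))/(15*6 + 29) = (-3919/5543)/(90 + 29) = -3919*1/5543/119 = -3919/5543*1/119 = -3919/659617 ≈ -0.0059413)
R + b = -1107 - 3919/659617 = -730199938/659617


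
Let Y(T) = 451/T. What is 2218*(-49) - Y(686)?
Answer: -74556303/686 ≈ -1.0868e+5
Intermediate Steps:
2218*(-49) - Y(686) = 2218*(-49) - 451/686 = -108682 - 451/686 = -74556303/686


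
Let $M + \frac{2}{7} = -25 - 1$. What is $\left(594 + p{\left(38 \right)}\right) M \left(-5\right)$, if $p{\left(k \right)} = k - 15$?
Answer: $\frac{567640}{7} \approx 81091.0$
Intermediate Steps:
$M = - \frac{184}{7}$ ($M = - \frac{2}{7} - 26 = - \frac{184}{7} \approx -26.286$)
$p{\left(k \right)} = -15 + k$ ($p{\left(k \right)} = k - 15 = -15 + k$)
$\left(594 + p{\left(38 \right)}\right) M \left(-5\right) = \left(594 + \left(-15 + 38\right)\right) \left(\left(- \frac{184}{7}\right) \left(-5\right)\right) = \left(594 + 23\right) \frac{920}{7} = 617 \cdot \frac{920}{7} = \frac{567640}{7}$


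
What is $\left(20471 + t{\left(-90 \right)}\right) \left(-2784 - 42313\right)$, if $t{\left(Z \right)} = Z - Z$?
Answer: $-923180687$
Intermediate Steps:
$t{\left(Z \right)} = 0$
$\left(20471 + t{\left(-90 \right)}\right) \left(-2784 - 42313\right) = \left(20471 + 0\right) \left(-2784 - 42313\right) = 20471 \left(-45097\right) = -923180687$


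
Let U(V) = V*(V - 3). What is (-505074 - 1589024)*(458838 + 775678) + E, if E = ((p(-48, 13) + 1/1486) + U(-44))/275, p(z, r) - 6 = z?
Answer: -1056440952883002563/408650 ≈ -2.5852e+12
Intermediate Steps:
p(z, r) = 6 + z
U(V) = V*(-3 + V)
E = 3010637/408650 (E = (((6 - 48) + 1/1486) - 44*(-3 - 44))/275 = ((-42 + 1/1486) - 44*(-47))*(1/275) = (-62411/1486 + 2068)*(1/275) = (3010637/1486)*(1/275) = 3010637/408650 ≈ 7.3673)
(-505074 - 1589024)*(458838 + 775678) + E = (-505074 - 1589024)*(458838 + 775678) + 3010637/408650 = -2094098*1234516 + 3010637/408650 = -2585197486568 + 3010637/408650 = -1056440952883002563/408650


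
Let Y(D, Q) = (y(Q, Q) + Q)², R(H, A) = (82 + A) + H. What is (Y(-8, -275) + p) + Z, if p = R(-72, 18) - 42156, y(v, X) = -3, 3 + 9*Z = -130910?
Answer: 185491/9 ≈ 20610.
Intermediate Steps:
R(H, A) = 82 + A + H
Z = -130913/9 (Z = -⅓ + (⅑)*(-130910) = -⅓ - 130910/9 = -130913/9 ≈ -14546.)
p = -42128 (p = (82 + 18 - 72) - 42156 = 28 - 42156 = -42128)
Y(D, Q) = (-3 + Q)²
(Y(-8, -275) + p) + Z = ((-3 - 275)² - 42128) - 130913/9 = ((-278)² - 42128) - 130913/9 = (77284 - 42128) - 130913/9 = 35156 - 130913/9 = 185491/9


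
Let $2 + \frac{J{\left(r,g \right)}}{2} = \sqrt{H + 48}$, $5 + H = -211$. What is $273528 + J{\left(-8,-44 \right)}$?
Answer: $273524 + 4 i \sqrt{42} \approx 2.7352 \cdot 10^{5} + 25.923 i$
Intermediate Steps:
$H = -216$ ($H = -5 - 211 = -216$)
$J{\left(r,g \right)} = -4 + 4 i \sqrt{42}$ ($J{\left(r,g \right)} = -4 + 2 \sqrt{-216 + 48} = -4 + 2 \sqrt{-168} = -4 + 2 \cdot 2 i \sqrt{42} = -4 + 4 i \sqrt{42}$)
$273528 + J{\left(-8,-44 \right)} = 273528 - \left(4 - 4 i \sqrt{42}\right) = 273524 + 4 i \sqrt{42}$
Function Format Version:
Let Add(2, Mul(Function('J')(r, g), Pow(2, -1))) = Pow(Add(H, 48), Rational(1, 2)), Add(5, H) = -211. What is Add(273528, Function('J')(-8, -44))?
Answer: Add(273524, Mul(4, I, Pow(42, Rational(1, 2)))) ≈ Add(2.7352e+5, Mul(25.923, I))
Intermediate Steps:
H = -216 (H = Add(-5, -211) = -216)
Function('J')(r, g) = Add(-4, Mul(4, I, Pow(42, Rational(1, 2)))) (Function('J')(r, g) = Add(-4, Mul(2, Pow(Add(-216, 48), Rational(1, 2)))) = Add(-4, Mul(2, Pow(-168, Rational(1, 2)))) = Add(-4, Mul(2, Mul(2, I, Pow(42, Rational(1, 2))))) = Add(-4, Mul(4, I, Pow(42, Rational(1, 2)))))
Add(273528, Function('J')(-8, -44)) = Add(273528, Add(-4, Mul(4, I, Pow(42, Rational(1, 2))))) = Add(273524, Mul(4, I, Pow(42, Rational(1, 2))))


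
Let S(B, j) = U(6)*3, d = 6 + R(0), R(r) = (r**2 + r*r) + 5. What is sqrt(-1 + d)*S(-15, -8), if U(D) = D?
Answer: 18*sqrt(10) ≈ 56.921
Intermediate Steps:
R(r) = 5 + 2*r**2 (R(r) = (r**2 + r**2) + 5 = 2*r**2 + 5 = 5 + 2*r**2)
d = 11 (d = 6 + (5 + 2*0**2) = 6 + (5 + 2*0) = 6 + (5 + 0) = 6 + 5 = 11)
S(B, j) = 18 (S(B, j) = 6*3 = 18)
sqrt(-1 + d)*S(-15, -8) = sqrt(-1 + 11)*18 = sqrt(10)*18 = 18*sqrt(10)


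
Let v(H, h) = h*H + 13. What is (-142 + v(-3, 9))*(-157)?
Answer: 24492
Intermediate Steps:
v(H, h) = 13 + H*h (v(H, h) = H*h + 13 = 13 + H*h)
(-142 + v(-3, 9))*(-157) = (-142 + (13 - 3*9))*(-157) = (-142 + (13 - 27))*(-157) = (-142 - 14)*(-157) = -156*(-157) = 24492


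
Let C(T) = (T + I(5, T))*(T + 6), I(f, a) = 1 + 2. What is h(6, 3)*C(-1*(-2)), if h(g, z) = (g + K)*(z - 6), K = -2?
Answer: -480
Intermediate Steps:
I(f, a) = 3
h(g, z) = (-6 + z)*(-2 + g) (h(g, z) = (g - 2)*(z - 6) = (-2 + g)*(-6 + z) = (-6 + z)*(-2 + g))
C(T) = (3 + T)*(6 + T) (C(T) = (T + 3)*(T + 6) = (3 + T)*(6 + T))
h(6, 3)*C(-1*(-2)) = (12 - 6*6 - 2*3 + 6*3)*(18 + (-1*(-2))² + 9*(-1*(-2))) = (12 - 36 - 6 + 18)*(18 + 2² + 9*2) = -12*(18 + 4 + 18) = -12*40 = -480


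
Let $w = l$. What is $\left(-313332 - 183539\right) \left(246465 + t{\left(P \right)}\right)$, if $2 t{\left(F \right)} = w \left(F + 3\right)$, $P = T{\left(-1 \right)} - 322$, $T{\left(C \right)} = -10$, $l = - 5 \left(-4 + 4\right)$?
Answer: $-122461311015$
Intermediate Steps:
$l = 0$ ($l = \left(-5\right) 0 = 0$)
$w = 0$
$P = -332$ ($P = -10 - 322 = -332$)
$t{\left(F \right)} = 0$ ($t{\left(F \right)} = \frac{0 \left(F + 3\right)}{2} = \frac{0 \left(3 + F\right)}{2} = \frac{1}{2} \cdot 0 = 0$)
$\left(-313332 - 183539\right) \left(246465 + t{\left(P \right)}\right) = \left(-313332 - 183539\right) \left(246465 + 0\right) = \left(-496871\right) 246465 = -122461311015$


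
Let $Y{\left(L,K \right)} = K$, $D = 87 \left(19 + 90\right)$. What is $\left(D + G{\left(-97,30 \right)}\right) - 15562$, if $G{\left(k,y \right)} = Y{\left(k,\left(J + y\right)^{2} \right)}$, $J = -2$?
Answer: $-5295$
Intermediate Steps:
$D = 9483$ ($D = 87 \cdot 109 = 9483$)
$G{\left(k,y \right)} = \left(-2 + y\right)^{2}$
$\left(D + G{\left(-97,30 \right)}\right) - 15562 = \left(9483 + \left(-2 + 30\right)^{2}\right) - 15562 = \left(9483 + 28^{2}\right) - 15562 = \left(9483 + 784\right) - 15562 = 10267 - 15562 = -5295$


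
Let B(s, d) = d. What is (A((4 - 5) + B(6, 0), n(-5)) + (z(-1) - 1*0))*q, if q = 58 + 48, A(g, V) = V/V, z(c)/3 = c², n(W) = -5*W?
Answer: 424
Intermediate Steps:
z(c) = 3*c²
A(g, V) = 1
q = 106
(A((4 - 5) + B(6, 0), n(-5)) + (z(-1) - 1*0))*q = (1 + (3*(-1)² - 1*0))*106 = (1 + (3*1 + 0))*106 = (1 + (3 + 0))*106 = (1 + 3)*106 = 4*106 = 424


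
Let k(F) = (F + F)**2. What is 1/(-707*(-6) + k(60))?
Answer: 1/18642 ≈ 5.3642e-5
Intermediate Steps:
k(F) = 4*F**2 (k(F) = (2*F)**2 = 4*F**2)
1/(-707*(-6) + k(60)) = 1/(-707*(-6) + 4*60**2) = 1/(4242 + 4*3600) = 1/(4242 + 14400) = 1/18642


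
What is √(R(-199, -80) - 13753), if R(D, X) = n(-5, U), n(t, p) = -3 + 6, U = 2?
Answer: 25*I*√22 ≈ 117.26*I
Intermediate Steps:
n(t, p) = 3
R(D, X) = 3
√(R(-199, -80) - 13753) = √(3 - 13753) = √(-13750) = 25*I*√22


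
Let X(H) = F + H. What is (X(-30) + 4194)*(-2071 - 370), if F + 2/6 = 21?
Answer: -30644314/3 ≈ -1.0215e+7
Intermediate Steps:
F = 62/3 (F = -⅓ + 21 = 62/3 ≈ 20.667)
X(H) = 62/3 + H
(X(-30) + 4194)*(-2071 - 370) = ((62/3 - 30) + 4194)*(-2071 - 370) = (-28/3 + 4194)*(-2441) = (12554/3)*(-2441) = -30644314/3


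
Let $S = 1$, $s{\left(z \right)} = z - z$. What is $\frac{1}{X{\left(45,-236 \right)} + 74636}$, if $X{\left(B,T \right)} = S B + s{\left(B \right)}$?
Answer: $\frac{1}{74681} \approx 1.339 \cdot 10^{-5}$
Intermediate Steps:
$s{\left(z \right)} = 0$
$X{\left(B,T \right)} = B$ ($X{\left(B,T \right)} = 1 B + 0 = B + 0 = B$)
$\frac{1}{X{\left(45,-236 \right)} + 74636} = \frac{1}{45 + 74636} = \frac{1}{74681}$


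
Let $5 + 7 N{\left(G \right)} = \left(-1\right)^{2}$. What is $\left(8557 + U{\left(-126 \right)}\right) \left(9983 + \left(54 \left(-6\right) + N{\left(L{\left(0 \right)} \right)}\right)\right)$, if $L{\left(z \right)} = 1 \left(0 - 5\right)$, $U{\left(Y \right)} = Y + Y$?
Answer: $\frac{561492745}{7} \approx 8.0213 \cdot 10^{7}$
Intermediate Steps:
$U{\left(Y \right)} = 2 Y$
$L{\left(z \right)} = -5$ ($L{\left(z \right)} = 1 \left(-5\right) = -5$)
$N{\left(G \right)} = - \frac{4}{7}$ ($N{\left(G \right)} = - \frac{5}{7} + \frac{\left(-1\right)^{2}}{7} = - \frac{5}{7} + \frac{1}{7} \cdot 1 = - \frac{5}{7} + \frac{1}{7} = - \frac{4}{7}$)
$\left(8557 + U{\left(-126 \right)}\right) \left(9983 + \left(54 \left(-6\right) + N{\left(L{\left(0 \right)} \right)}\right)\right) = \left(8557 + 2 \left(-126\right)\right) \left(9983 + \left(54 \left(-6\right) - \frac{4}{7}\right)\right) = \left(8557 - 252\right) \left(9983 - \frac{2272}{7}\right) = 8305 \left(9983 - \frac{2272}{7}\right) = 8305 \cdot \frac{67609}{7} = \frac{561492745}{7}$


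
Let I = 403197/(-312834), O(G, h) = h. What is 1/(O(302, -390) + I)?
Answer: -104278/40802819 ≈ -0.0025557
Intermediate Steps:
I = -134399/104278 (I = 403197*(-1/312834) = -134399/104278 ≈ -1.2889)
1/(O(302, -390) + I) = 1/(-390 - 134399/104278) = 1/(-40802819/104278) = -104278/40802819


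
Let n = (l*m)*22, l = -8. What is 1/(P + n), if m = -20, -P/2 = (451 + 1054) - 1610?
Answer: 1/3730 ≈ 0.00026810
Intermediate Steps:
P = 210 (P = -2*((451 + 1054) - 1610) = -2*(1505 - 1610) = -2*(-105) = 210)
n = 3520 (n = -8*(-20)*22 = 160*22 = 3520)
1/(P + n) = 1/(210 + 3520) = 1/3730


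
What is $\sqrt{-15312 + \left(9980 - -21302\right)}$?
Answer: $\sqrt{15970} \approx 126.37$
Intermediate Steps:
$\sqrt{-15312 + \left(9980 - -21302\right)} = \sqrt{-15312 + \left(9980 + 21302\right)} = \sqrt{-15312 + 31282} = \sqrt{15970}$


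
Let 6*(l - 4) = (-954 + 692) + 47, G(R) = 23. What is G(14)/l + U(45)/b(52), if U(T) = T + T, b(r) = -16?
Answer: -9699/1528 ≈ -6.3475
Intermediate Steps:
l = -191/6 (l = 4 + ((-954 + 692) + 47)/6 = 4 + (-262 + 47)/6 = 4 + (1/6)*(-215) = 4 - 215/6 = -191/6 ≈ -31.833)
U(T) = 2*T
G(14)/l + U(45)/b(52) = 23/(-191/6) + (2*45)/(-16) = 23*(-6/191) + 90*(-1/16) = -138/191 - 45/8 = -9699/1528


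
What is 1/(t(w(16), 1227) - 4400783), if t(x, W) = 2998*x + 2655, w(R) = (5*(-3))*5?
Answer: -1/4622978 ≈ -2.1631e-7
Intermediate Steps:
w(R) = -75 (w(R) = -15*5 = -75)
t(x, W) = 2655 + 2998*x
1/(t(w(16), 1227) - 4400783) = 1/((2655 + 2998*(-75)) - 4400783) = 1/((2655 - 224850) - 4400783) = 1/(-222195 - 4400783) = 1/(-4622978) = -1/4622978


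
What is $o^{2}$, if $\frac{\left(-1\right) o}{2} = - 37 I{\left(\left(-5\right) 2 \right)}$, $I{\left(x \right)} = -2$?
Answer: $21904$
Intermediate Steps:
$o = -148$ ($o = - 2 \left(\left(-37\right) \left(-2\right)\right) = \left(-2\right) 74 = -148$)
$o^{2} = \left(-148\right)^{2} = 21904$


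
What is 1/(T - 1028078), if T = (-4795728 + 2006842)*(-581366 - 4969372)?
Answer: 1/15480374469790 ≈ 6.4598e-14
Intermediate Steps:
T = 15480375497868 (T = -2788886*(-5550738) = 15480375497868)
1/(T - 1028078) = 1/(15480375497868 - 1028078) = 1/15480374469790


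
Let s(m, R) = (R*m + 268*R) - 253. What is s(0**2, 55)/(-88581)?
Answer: -4829/29527 ≈ -0.16355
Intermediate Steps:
s(m, R) = -253 + 268*R + R*m (s(m, R) = (268*R + R*m) - 253 = -253 + 268*R + R*m)
s(0**2, 55)/(-88581) = (-253 + 268*55 + 55*0**2)/(-88581) = (-253 + 14740 + 55*0)*(-1/88581) = (-253 + 14740 + 0)*(-1/88581) = 14487*(-1/88581) = -4829/29527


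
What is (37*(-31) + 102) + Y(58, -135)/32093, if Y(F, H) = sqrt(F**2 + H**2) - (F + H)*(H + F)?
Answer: -33543114/32093 + sqrt(21589)/32093 ≈ -1045.2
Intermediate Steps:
Y(F, H) = sqrt(F**2 + H**2) - (F + H)**2 (Y(F, H) = sqrt(F**2 + H**2) - (F + H)*(F + H) = sqrt(F**2 + H**2) - (F + H)**2)
(37*(-31) + 102) + Y(58, -135)/32093 = (37*(-31) + 102) + (sqrt(58**2 + (-135)**2) - (58 - 135)**2)/32093 = (-1147 + 102) + (sqrt(3364 + 18225) - 1*(-77)**2)*(1/32093) = -1045 + (sqrt(21589) - 1*5929)*(1/32093) = -1045 + (sqrt(21589) - 5929)*(1/32093) = -1045 + (-5929 + sqrt(21589))*(1/32093) = -1045 + (-5929/32093 + sqrt(21589)/32093) = -33543114/32093 + sqrt(21589)/32093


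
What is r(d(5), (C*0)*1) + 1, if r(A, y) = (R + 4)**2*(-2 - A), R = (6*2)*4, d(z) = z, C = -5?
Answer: -18927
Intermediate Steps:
R = 48 (R = 12*4 = 48)
r(A, y) = -5408 - 2704*A (r(A, y) = (48 + 4)**2*(-2 - A) = 52**2*(-2 - A) = 2704*(-2 - A) = -5408 - 2704*A)
r(d(5), (C*0)*1) + 1 = (-5408 - 2704*5) + 1 = (-5408 - 13520) + 1 = -18928 + 1 = -18927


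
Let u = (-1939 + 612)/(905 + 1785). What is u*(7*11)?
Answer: -102179/2690 ≈ -37.985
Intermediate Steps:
u = -1327/2690 ≈ -0.49331
u*(7*11) = -9289*11/2690 = -1327/2690*77 = -102179/2690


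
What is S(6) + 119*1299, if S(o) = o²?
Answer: 154617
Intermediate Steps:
S(6) + 119*1299 = 6² + 119*1299 = 36 + 154581 = 154617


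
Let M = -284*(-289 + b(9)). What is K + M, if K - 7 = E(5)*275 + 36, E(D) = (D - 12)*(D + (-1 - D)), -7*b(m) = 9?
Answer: 590864/7 ≈ 84409.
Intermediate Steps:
b(m) = -9/7 (b(m) = -⅐*9 = -9/7)
E(D) = 12 - D (E(D) = (-12 + D)*(-1) = 12 - D)
K = 1968 (K = 7 + ((12 - 1*5)*275 + 36) = 7 + ((12 - 5)*275 + 36) = 7 + (7*275 + 36) = 7 + (1925 + 36) = 7 + 1961 = 1968)
M = 577088/7 (M = -284*(-289 - 9/7) = -284*(-2032/7) = 577088/7 ≈ 82441.)
K + M = 1968 + 577088/7 = 590864/7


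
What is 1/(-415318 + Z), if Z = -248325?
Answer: -1/663643 ≈ -1.5068e-6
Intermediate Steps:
1/(-415318 + Z) = 1/(-415318 - 248325) = 1/(-663643) = -1/663643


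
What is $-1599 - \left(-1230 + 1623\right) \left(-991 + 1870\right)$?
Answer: $-347046$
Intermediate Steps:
$-1599 - \left(-1230 + 1623\right) \left(-991 + 1870\right) = -1599 - 393 \cdot 879 = -1599 - 345447 = -347046$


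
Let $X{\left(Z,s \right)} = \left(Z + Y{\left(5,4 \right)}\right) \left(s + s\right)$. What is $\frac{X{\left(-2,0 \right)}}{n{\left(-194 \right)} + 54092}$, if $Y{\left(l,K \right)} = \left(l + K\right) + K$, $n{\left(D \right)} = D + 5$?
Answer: $0$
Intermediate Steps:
$n{\left(D \right)} = 5 + D$
$Y{\left(l,K \right)} = l + 2 K$ ($Y{\left(l,K \right)} = \left(K + l\right) + K = l + 2 K$)
$X{\left(Z,s \right)} = 2 s \left(13 + Z\right)$ ($X{\left(Z,s \right)} = \left(Z + \left(5 + 2 \cdot 4\right)\right) \left(s + s\right) = \left(Z + \left(5 + 8\right)\right) 2 s = \left(Z + 13\right) 2 s = \left(13 + Z\right) 2 s = 2 s \left(13 + Z\right)$)
$\frac{X{\left(-2,0 \right)}}{n{\left(-194 \right)} + 54092} = \frac{2 \cdot 0 \left(13 - 2\right)}{\left(5 - 194\right) + 54092} = \frac{2 \cdot 0 \cdot 11}{-189 + 54092} = \frac{0}{53903} = 0 \cdot \frac{1}{53903} = 0$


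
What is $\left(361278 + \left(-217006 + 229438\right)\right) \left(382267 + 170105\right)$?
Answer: $206426940120$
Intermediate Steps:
$\left(361278 + \left(-217006 + 229438\right)\right) \left(382267 + 170105\right) = \left(361278 + 12432\right) 552372 = 373710 \cdot 552372 = 206426940120$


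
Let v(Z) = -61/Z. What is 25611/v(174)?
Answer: -4456314/61 ≈ -73054.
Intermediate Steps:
25611/v(174) = 25611/((-61/174)) = 25611/((-61*1/174)) = 25611/(-61/174) = 25611*(-174/61) = -4456314/61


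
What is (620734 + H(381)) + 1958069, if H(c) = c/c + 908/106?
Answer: 136677066/53 ≈ 2.5788e+6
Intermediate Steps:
H(c) = 507/53 (H(c) = 1 + 908*(1/106) = 1 + 454/53 = 507/53)
(620734 + H(381)) + 1958069 = (620734 + 507/53) + 1958069 = 32899409/53 + 1958069 = 136677066/53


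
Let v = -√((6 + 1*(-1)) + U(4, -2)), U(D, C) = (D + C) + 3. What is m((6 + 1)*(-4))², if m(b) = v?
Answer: 10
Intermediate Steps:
U(D, C) = 3 + C + D (U(D, C) = (C + D) + 3 = 3 + C + D)
v = -√10 (v = -√((6 + 1*(-1)) + (3 - 2 + 4)) = -√((6 - 1) + 5) = -√(5 + 5) = -√10 ≈ -3.1623)
m(b) = -√10
m((6 + 1)*(-4))² = (-√10)² = 10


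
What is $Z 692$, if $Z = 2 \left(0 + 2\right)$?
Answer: $2768$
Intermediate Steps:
$Z = 4$ ($Z = 2 \cdot 2 = 4$)
$Z 692 = 4 \cdot 692 = 2768$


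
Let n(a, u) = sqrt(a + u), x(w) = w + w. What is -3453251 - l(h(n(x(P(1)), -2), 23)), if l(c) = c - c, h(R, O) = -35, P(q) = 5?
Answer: -3453251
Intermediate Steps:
x(w) = 2*w
l(c) = 0
-3453251 - l(h(n(x(P(1)), -2), 23)) = -3453251 - 1*0 = -3453251 + 0 = -3453251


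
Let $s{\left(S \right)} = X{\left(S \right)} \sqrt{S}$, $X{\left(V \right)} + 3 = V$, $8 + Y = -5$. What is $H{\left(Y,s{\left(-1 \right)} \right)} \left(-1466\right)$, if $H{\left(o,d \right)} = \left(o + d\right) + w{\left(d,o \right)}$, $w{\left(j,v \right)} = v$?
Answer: $38116 + 5864 i \approx 38116.0 + 5864.0 i$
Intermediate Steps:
$Y = -13$ ($Y = -8 - 5 = -13$)
$X{\left(V \right)} = -3 + V$
$s{\left(S \right)} = \sqrt{S} \left(-3 + S\right)$ ($s{\left(S \right)} = \left(-3 + S\right) \sqrt{S} = \sqrt{S} \left(-3 + S\right)$)
$H{\left(o,d \right)} = d + 2 o$ ($H{\left(o,d \right)} = \left(o + d\right) + o = \left(d + o\right) + o = d + 2 o$)
$H{\left(Y,s{\left(-1 \right)} \right)} \left(-1466\right) = \left(\sqrt{-1} \left(-3 - 1\right) + 2 \left(-13\right)\right) \left(-1466\right) = \left(i \left(-4\right) - 26\right) \left(-1466\right) = \left(- 4 i - 26\right) \left(-1466\right) = \left(-26 - 4 i\right) \left(-1466\right) = 38116 + 5864 i$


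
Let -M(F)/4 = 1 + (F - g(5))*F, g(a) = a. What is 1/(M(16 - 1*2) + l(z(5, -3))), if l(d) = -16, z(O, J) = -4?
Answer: -1/524 ≈ -0.0019084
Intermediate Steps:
M(F) = -4 - 4*F*(-5 + F) (M(F) = -4*(1 + (F - 1*5)*F) = -4*(1 + (F - 5)*F) = -4*(1 + (-5 + F)*F) = -4*(1 + F*(-5 + F)) = -4 - 4*F*(-5 + F))
1/(M(16 - 1*2) + l(z(5, -3))) = 1/((-4 - 4*(16 - 1*2)² + 20*(16 - 1*2)) - 16) = 1/((-4 - 4*(16 - 2)² + 20*(16 - 2)) - 16) = 1/((-4 - 4*14² + 20*14) - 16) = 1/((-4 - 4*196 + 280) - 16) = 1/((-4 - 784 + 280) - 16) = 1/(-508 - 16) = 1/(-524) = -1/524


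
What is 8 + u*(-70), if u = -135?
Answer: 9458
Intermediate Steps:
8 + u*(-70) = 8 - 135*(-70) = 8 + 9450 = 9458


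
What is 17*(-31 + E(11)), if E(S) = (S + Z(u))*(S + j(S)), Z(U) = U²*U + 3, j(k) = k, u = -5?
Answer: -42041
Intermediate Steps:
Z(U) = 3 + U³ (Z(U) = U³ + 3 = 3 + U³)
E(S) = 2*S*(-122 + S) (E(S) = (S + (3 + (-5)³))*(S + S) = (S + (3 - 125))*(2*S) = (S - 122)*(2*S) = (-122 + S)*(2*S) = 2*S*(-122 + S))
17*(-31 + E(11)) = 17*(-31 + 2*11*(-122 + 11)) = 17*(-31 + 2*11*(-111)) = 17*(-31 - 2442) = 17*(-2473) = -42041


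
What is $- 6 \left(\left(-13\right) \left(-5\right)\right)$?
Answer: $-390$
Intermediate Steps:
$- 6 \left(\left(-13\right) \left(-5\right)\right) = \left(-6\right) 65 = -390$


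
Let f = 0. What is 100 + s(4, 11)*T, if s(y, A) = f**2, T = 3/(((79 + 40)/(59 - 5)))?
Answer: 100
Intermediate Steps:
T = 162/119 (T = 3/((119/54)) = 3/((119*(1/54))) = 3/(119/54) = 3*(54/119) = 162/119 ≈ 1.3613)
s(y, A) = 0 (s(y, A) = 0**2 = 0)
100 + s(4, 11)*T = 100 + 0*(162/119) = 100 + 0 = 100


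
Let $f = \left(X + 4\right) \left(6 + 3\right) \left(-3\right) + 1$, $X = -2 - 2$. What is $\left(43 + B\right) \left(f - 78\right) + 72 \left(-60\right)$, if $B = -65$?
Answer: $-2626$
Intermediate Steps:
$X = -4$
$f = 1$ ($f = \left(-4 + 4\right) \left(6 + 3\right) \left(-3\right) + 1 = 0 \cdot 9 \left(-3\right) + 1 = 0 \left(-3\right) + 1 = 0 + 1 = 1$)
$\left(43 + B\right) \left(f - 78\right) + 72 \left(-60\right) = \left(43 - 65\right) \left(1 - 78\right) + 72 \left(-60\right) = \left(-22\right) \left(-77\right) - 4320 = 1694 - 4320 = -2626$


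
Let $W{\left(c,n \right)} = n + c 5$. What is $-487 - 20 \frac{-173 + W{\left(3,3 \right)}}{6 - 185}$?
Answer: $- \frac{90273}{179} \approx -504.32$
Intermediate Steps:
$W{\left(c,n \right)} = n + 5 c$
$-487 - 20 \frac{-173 + W{\left(3,3 \right)}}{6 - 185} = -487 - 20 \frac{-173 + \left(3 + 5 \cdot 3\right)}{6 - 185} = -487 - 20 \frac{-173 + \left(3 + 15\right)}{-179} = -487 - 20 \left(-173 + 18\right) \left(- \frac{1}{179}\right) = -487 - 20 \left(\left(-155\right) \left(- \frac{1}{179}\right)\right) = -487 - \frac{3100}{179} = - \frac{90273}{179}$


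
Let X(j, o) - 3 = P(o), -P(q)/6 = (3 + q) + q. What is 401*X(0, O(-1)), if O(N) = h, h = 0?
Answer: -6015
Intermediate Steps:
P(q) = -18 - 12*q (P(q) = -6*((3 + q) + q) = -6*(3 + 2*q) = -18 - 12*q)
O(N) = 0
X(j, o) = -15 - 12*o (X(j, o) = 3 + (-18 - 12*o) = -15 - 12*o)
401*X(0, O(-1)) = 401*(-15 - 12*0) = 401*(-15 + 0) = 401*(-15) = -6015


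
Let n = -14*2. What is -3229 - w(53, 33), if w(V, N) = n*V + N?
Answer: -1778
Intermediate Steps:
n = -28
w(V, N) = N - 28*V (w(V, N) = -28*V + N = N - 28*V)
-3229 - w(53, 33) = -3229 - (33 - 28*53) = -3229 - (33 - 1484) = -3229 - 1*(-1451) = -3229 + 1451 = -1778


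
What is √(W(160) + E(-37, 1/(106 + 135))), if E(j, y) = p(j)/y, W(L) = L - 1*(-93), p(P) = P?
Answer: 38*I*√6 ≈ 93.081*I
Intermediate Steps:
W(L) = 93 + L (W(L) = L + 93 = 93 + L)
E(j, y) = j/y
√(W(160) + E(-37, 1/(106 + 135))) = √((93 + 160) - 37/(1/(106 + 135))) = √(253 - 37/(1/241)) = √(253 - 37/1/241) = √(253 - 37*241) = √(253 - 8917) = √(-8664) = 38*I*√6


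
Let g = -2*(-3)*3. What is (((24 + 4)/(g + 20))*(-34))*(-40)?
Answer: 19040/19 ≈ 1002.1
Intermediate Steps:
g = 18 (g = 6*3 = 18)
(((24 + 4)/(g + 20))*(-34))*(-40) = (((24 + 4)/(18 + 20))*(-34))*(-40) = ((28/38)*(-34))*(-40) = ((28*(1/38))*(-34))*(-40) = ((14/19)*(-34))*(-40) = -476/19*(-40) = 19040/19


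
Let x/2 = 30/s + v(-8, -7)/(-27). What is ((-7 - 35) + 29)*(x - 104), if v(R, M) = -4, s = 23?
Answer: 816140/621 ≈ 1314.2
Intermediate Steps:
x = 1804/621 (x = 2*(30/23 - 4/(-27)) = 2*(30*(1/23) - 4*(-1/27)) = 2*(30/23 + 4/27) = 2*(902/621) = 1804/621 ≈ 2.9050)
((-7 - 35) + 29)*(x - 104) = ((-7 - 35) + 29)*(1804/621 - 104) = (-42 + 29)*(-62780/621) = -13*(-62780/621) = 816140/621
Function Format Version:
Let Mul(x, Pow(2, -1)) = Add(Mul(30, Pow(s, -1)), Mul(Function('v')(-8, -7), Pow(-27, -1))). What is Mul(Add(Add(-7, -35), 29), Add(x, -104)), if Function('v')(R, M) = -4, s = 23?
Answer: Rational(816140, 621) ≈ 1314.2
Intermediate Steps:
x = Rational(1804, 621) (x = Mul(2, Add(Mul(30, Pow(23, -1)), Mul(-4, Pow(-27, -1)))) = Mul(2, Add(Mul(30, Rational(1, 23)), Mul(-4, Rational(-1, 27)))) = Mul(2, Add(Rational(30, 23), Rational(4, 27))) = Mul(2, Rational(902, 621)) = Rational(1804, 621) ≈ 2.9050)
Mul(Add(Add(-7, -35), 29), Add(x, -104)) = Mul(Add(Add(-7, -35), 29), Add(Rational(1804, 621), -104)) = Mul(Add(-42, 29), Rational(-62780, 621)) = Mul(-13, Rational(-62780, 621)) = Rational(816140, 621)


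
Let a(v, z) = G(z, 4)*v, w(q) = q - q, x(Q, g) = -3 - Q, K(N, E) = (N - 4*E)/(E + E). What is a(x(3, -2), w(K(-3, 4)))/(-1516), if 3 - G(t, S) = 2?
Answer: 3/758 ≈ 0.0039578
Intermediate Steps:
G(t, S) = 1 (G(t, S) = 3 - 1*2 = 3 - 2 = 1)
K(N, E) = (N - 4*E)/(2*E) (K(N, E) = (N - 4*E)/((2*E)) = (N - 4*E)*(1/(2*E)) = (N - 4*E)/(2*E))
w(q) = 0
a(v, z) = v (a(v, z) = 1*v = v)
a(x(3, -2), w(K(-3, 4)))/(-1516) = (-3 - 1*3)/(-1516) = (-3 - 3)*(-1/1516) = -6*(-1/1516) = 3/758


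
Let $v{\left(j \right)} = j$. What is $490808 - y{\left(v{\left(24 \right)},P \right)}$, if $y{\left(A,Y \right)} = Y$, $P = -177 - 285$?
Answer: $491270$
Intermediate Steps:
$P = -462$ ($P = -177 - 285 = -462$)
$490808 - y{\left(v{\left(24 \right)},P \right)} = 490808 - -462 = 490808 + 462 = 491270$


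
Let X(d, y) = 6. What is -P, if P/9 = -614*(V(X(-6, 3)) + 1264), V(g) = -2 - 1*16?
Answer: 6885396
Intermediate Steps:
V(g) = -18 (V(g) = -2 - 16 = -18)
P = -6885396 (P = 9*(-614*(-18 + 1264)) = 9*(-614*1246) = 9*(-765044) = -6885396)
-P = -1*(-6885396) = 6885396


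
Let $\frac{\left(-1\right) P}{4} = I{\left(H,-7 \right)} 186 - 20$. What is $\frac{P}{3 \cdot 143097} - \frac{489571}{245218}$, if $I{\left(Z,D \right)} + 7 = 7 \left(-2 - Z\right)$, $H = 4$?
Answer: $- \frac{201209139313}{105269880438} \approx -1.9114$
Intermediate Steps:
$I{\left(Z,D \right)} = -21 - 7 Z$ ($I{\left(Z,D \right)} = -7 + 7 \left(-2 - Z\right) = -7 - \left(14 + 7 Z\right) = -21 - 7 Z$)
$P = 36536$ ($P = - 4 \left(\left(-21 - 28\right) 186 - 20\right) = - 4 \left(\left(-49\right) 186 - 20\right) = - 4 \left(-9114 - 20\right) = \left(-4\right) \left(-9134\right) = 36536$)
$\frac{P}{3 \cdot 143097} - \frac{489571}{245218} = \frac{36536}{3 \cdot 143097} - \frac{489571}{245218} = \frac{36536}{429291} - \frac{489571}{245218} = - \frac{201209139313}{105269880438}$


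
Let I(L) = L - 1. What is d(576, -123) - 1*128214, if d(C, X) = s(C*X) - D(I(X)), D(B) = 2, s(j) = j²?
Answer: 5019310888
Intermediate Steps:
I(L) = -1 + L
d(C, X) = -2 + C²*X² (d(C, X) = (C*X)² - 1*2 = C²*X² - 2 = -2 + C²*X²)
d(576, -123) - 1*128214 = (-2 + 576²*(-123)²) - 1*128214 = (-2 + 331776*15129) - 128214 = (-2 + 5019439104) - 128214 = 5019439102 - 128214 = 5019310888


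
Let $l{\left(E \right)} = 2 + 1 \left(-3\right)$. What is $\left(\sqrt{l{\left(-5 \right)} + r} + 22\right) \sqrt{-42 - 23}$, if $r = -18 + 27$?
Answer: $2 i \sqrt{65} \left(11 + \sqrt{2}\right) \approx 200.17 i$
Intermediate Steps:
$r = 9$
$l{\left(E \right)} = -1$ ($l{\left(E \right)} = 2 - 3 = -1$)
$\left(\sqrt{l{\left(-5 \right)} + r} + 22\right) \sqrt{-42 - 23} = \left(\sqrt{-1 + 9} + 22\right) \sqrt{-42 - 23} = \left(\sqrt{8} + 22\right) \sqrt{-65} = \left(2 \sqrt{2} + 22\right) i \sqrt{65} = \left(22 + 2 \sqrt{2}\right) i \sqrt{65} = i \sqrt{65} \left(22 + 2 \sqrt{2}\right)$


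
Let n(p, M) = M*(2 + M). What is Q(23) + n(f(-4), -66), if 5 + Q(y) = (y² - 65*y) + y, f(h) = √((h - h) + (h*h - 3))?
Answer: 3276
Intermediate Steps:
f(h) = √(-3 + h²) (f(h) = √(0 + (h² - 3)) = √(0 + (-3 + h²)) = √(-3 + h²))
Q(y) = -5 + y² - 64*y (Q(y) = -5 + ((y² - 65*y) + y) = -5 + (y² - 64*y) = -5 + y² - 64*y)
Q(23) + n(f(-4), -66) = (-5 + 23² - 64*23) - 66*(2 - 66) = (-5 + 529 - 1472) - 66*(-64) = -948 + 4224 = 3276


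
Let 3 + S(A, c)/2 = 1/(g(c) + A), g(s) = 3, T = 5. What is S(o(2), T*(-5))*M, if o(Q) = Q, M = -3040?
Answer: 17024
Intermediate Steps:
S(A, c) = -6 + 2/(3 + A)
S(o(2), T*(-5))*M = (2*(-8 - 3*2)/(3 + 2))*(-3040) = (2*(-8 - 6)/5)*(-3040) = (2*(⅕)*(-14))*(-3040) = -28/5*(-3040) = 17024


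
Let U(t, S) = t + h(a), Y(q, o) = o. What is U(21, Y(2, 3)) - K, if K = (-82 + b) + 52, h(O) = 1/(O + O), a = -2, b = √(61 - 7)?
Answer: 203/4 - 3*√6 ≈ 43.402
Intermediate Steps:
b = 3*√6 (b = √54 = 3*√6 ≈ 7.3485)
h(O) = 1/(2*O)
U(t, S) = -¼ + t (U(t, S) = t + (½)/(-2) = t + (½)*(-½) = t - ¼ = -¼ + t)
K = -30 + 3*√6 (K = (-82 + 3*√6) + 52 = -30 + 3*√6 ≈ -22.652)
U(21, Y(2, 3)) - K = (-¼ + 21) - (-30 + 3*√6) = 83/4 + (30 - 3*√6) = 203/4 - 3*√6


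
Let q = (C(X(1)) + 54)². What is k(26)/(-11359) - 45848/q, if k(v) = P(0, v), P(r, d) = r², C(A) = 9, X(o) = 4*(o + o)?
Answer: -45848/3969 ≈ -11.552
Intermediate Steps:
X(o) = 8*o (X(o) = 4*(2*o) = 8*o)
k(v) = 0 (k(v) = 0² = 0)
q = 3969 (q = (9 + 54)² = 63² = 3969)
k(26)/(-11359) - 45848/q = 0/(-11359) - 45848/3969 = 0*(-1/11359) - 45848*1/3969 = 0 - 45848/3969 = -45848/3969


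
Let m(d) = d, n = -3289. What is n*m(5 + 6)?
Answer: -36179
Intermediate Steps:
n*m(5 + 6) = -3289*(5 + 6) = -3289*11 = -36179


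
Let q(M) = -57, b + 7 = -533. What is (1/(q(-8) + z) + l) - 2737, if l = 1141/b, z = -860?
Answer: -1356354497/495180 ≈ -2739.1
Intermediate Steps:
b = -540 (b = -7 - 533 = -540)
l = -1141/540 (l = 1141/(-540) = 1141*(-1/540) = -1141/540 ≈ -2.1130)
(1/(q(-8) + z) + l) - 2737 = (1/(-57 - 860) - 1141/540) - 2737 = (1/(-917) - 1141/540) - 2737 = (-1/917 - 1141/540) - 2737 = -1046837/495180 - 2737 = -1356354497/495180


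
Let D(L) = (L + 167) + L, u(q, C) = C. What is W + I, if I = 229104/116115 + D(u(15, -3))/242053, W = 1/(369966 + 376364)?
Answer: 394304212169381/199774658186870 ≈ 1.9737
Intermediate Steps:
D(L) = 167 + 2*L (D(L) = (167 + L) + L = 167 + 2*L)
W = 1/746330 ≈ 1.3399e-6
I = 2641619287/1338380195 (I = 229104/116115 + (167 + 2*(-3))/242053 = 229104*(1/116115) + (167 - 6)*(1/242053) = 76368/38705 + 161*(1/242053) = 76368/38705 + 23/34579 = 2641619287/1338380195 ≈ 1.9737)
W + I = 1/746330 + 2641619287/1338380195 = 394304212169381/199774658186870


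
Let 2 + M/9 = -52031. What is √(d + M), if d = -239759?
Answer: 2*I*√177014 ≈ 841.46*I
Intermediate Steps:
M = -468297 (M = -18 + 9*(-52031) = -18 - 468279 = -468297)
√(d + M) = √(-239759 - 468297) = √(-708056) = 2*I*√177014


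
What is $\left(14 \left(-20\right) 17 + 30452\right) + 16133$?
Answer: $41825$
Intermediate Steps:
$\left(14 \left(-20\right) 17 + 30452\right) + 16133 = \left(\left(-280\right) 17 + 30452\right) + 16133 = \left(-4760 + 30452\right) + 16133 = 25692 + 16133 = 41825$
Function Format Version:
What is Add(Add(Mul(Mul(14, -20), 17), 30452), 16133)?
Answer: 41825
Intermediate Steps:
Add(Add(Mul(Mul(14, -20), 17), 30452), 16133) = Add(Add(Mul(-280, 17), 30452), 16133) = Add(Add(-4760, 30452), 16133) = Add(25692, 16133) = 41825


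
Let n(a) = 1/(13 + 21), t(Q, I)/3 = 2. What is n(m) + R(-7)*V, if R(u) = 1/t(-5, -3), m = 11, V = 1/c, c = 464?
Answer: 1409/47328 ≈ 0.029771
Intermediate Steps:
t(Q, I) = 6 (t(Q, I) = 3*2 = 6)
V = 1/464 ≈ 0.0021552
R(u) = ⅙ (R(u) = 1/6 = ⅙)
n(a) = 1/34
n(m) + R(-7)*V = 1/34 + (⅙)*(1/464) = 1/34 + 1/2784 = 1409/47328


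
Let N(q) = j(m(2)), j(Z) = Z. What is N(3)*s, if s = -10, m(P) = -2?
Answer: 20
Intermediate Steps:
N(q) = -2
N(3)*s = -2*(-10) = 20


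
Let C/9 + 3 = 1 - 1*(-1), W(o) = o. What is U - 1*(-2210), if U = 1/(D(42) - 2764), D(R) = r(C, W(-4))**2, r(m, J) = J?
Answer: 6073079/2748 ≈ 2210.0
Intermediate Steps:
C = -9 (C = -27 + 9*(1 - 1*(-1)) = -27 + 9*(1 + 1) = -27 + 9*2 = -27 + 18 = -9)
D(R) = 16 (D(R) = (-4)**2 = 16)
U = -1/2748 (U = 1/(16 - 2764) = 1/(-2748) = -1/2748 ≈ -0.00036390)
U - 1*(-2210) = -1/2748 - 1*(-2210) = -1/2748 + 2210 = 6073079/2748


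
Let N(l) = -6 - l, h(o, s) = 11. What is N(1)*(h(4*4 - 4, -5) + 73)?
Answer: -588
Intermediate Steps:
N(1)*(h(4*4 - 4, -5) + 73) = (-6 - 1*1)*(11 + 73) = (-6 - 1)*84 = -7*84 = -588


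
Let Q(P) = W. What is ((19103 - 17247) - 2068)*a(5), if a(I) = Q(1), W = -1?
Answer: 212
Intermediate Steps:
Q(P) = -1
a(I) = -1
((19103 - 17247) - 2068)*a(5) = ((19103 - 17247) - 2068)*(-1) = (1856 - 2068)*(-1) = -212*(-1) = 212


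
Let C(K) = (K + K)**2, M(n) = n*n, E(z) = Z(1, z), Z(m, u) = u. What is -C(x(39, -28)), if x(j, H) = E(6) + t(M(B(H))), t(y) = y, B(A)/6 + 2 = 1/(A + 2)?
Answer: -2765708100/28561 ≈ -96835.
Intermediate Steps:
B(A) = -12 + 6/(2 + A) (B(A) = -12 + 6/(A + 2) = -12 + 6/(2 + A))
E(z) = z
M(n) = n**2
x(j, H) = 6 + 36*(-3 - 2*H)**2/(2 + H)**2 (x(j, H) = 6 + (6*(-3 - 2*H)/(2 + H))**2 = 6 + 36*(-3 - 2*H)**2/(2 + H)**2)
C(K) = 4*K**2 (C(K) = (2*K)**2 = 4*K**2)
-C(x(39, -28)) = -4*(6*(58 + 25*(-28)**2 + 76*(-28))/(4 + (-28)**2 + 4*(-28)))**2 = -4*(6*(58 + 25*784 - 2128)/(4 + 784 - 112))**2 = -4*(6*(58 + 19600 - 2128)/676)**2 = -4*(6*(1/676)*17530)**2 = -4*(26295/169)**2 = -4*691427025/28561 = -1*2765708100/28561 = -2765708100/28561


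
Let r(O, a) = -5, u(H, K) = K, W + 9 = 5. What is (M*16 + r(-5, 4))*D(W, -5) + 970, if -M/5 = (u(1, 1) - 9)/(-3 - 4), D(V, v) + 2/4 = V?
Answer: 19655/14 ≈ 1403.9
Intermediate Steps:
W = -4 (W = -9 + 5 = -4)
D(V, v) = -½ + V
M = -40/7 (M = -5*(1 - 9)/(-3 - 4) = -(-40)/(-7) = -(-40)*(-1)/7 = -5*8/7 = -40/7 ≈ -5.7143)
(M*16 + r(-5, 4))*D(W, -5) + 970 = (-40/7*16 - 5)*(-½ - 4) + 970 = (-640/7 - 5)*(-9/2) + 970 = -675/7*(-9/2) + 970 = 6075/14 + 970 = 19655/14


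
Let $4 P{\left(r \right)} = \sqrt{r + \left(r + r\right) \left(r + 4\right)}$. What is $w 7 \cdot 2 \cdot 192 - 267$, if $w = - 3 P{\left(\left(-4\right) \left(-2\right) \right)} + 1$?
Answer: $2421 - 20160 \sqrt{2} \approx -26090.0$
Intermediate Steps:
$P{\left(r \right)} = \frac{\sqrt{r + 2 r \left(4 + r\right)}}{4}$ ($P{\left(r \right)} = \frac{\sqrt{r + \left(r + r\right) \left(r + 4\right)}}{4} = \frac{\sqrt{r + 2 r \left(4 + r\right)}}{4}$)
$w = 1 - \frac{15 \sqrt{2}}{2}$ ($w = - 3 \frac{\sqrt{\left(-4\right) \left(-2\right) \left(9 + 2 \left(\left(-4\right) \left(-2\right)\right)\right)}}{4} + 1 = - 3 \frac{\sqrt{8 \left(9 + 2 \cdot 8\right)}}{4} + 1 = - 3 \frac{\sqrt{8 \left(9 + 16\right)}}{4} + 1 = - 3 \frac{\sqrt{8 \cdot 25}}{4} + 1 = - 3 \frac{\sqrt{200}}{4} + 1 = - 3 \frac{10 \sqrt{2}}{4} + 1 = - 3 \frac{5 \sqrt{2}}{2} + 1 = - \frac{15 \sqrt{2}}{2} + 1 = 1 - \frac{15 \sqrt{2}}{2} \approx -9.6066$)
$w 7 \cdot 2 \cdot 192 - 267 = \left(1 - \frac{15 \sqrt{2}}{2}\right) 7 \cdot 2 \cdot 192 - 267 = \left(7 - \frac{105 \sqrt{2}}{2}\right) 2 \cdot 192 - 267 = \left(14 - 105 \sqrt{2}\right) 192 - 267 = \left(2688 - 20160 \sqrt{2}\right) - 267 = 2421 - 20160 \sqrt{2}$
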